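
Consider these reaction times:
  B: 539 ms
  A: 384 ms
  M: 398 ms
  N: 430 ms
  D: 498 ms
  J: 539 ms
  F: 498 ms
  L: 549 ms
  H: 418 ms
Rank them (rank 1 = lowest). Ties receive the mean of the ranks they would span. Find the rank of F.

5.5

Sorted (ascending): 384, 398, 418, 430, 498, 498, 539, 539, 549
The 2 values of 498 occupy positions 5–6 → average rank (5+6)/2 = 5.5.
The 2 values of 539 occupy positions 7–8 → average rank (7+8)/2 = 7.5.
F has value 498 ms → rank 5.5.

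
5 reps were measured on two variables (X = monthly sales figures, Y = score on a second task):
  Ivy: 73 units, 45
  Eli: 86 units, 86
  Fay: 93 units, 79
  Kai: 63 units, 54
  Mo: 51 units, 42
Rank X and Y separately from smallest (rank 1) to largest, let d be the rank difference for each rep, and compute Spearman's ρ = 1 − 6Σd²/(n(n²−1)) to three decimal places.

Ranks of variable 1: 3, 4, 5, 2, 1
Ranks of variable 2: 2, 5, 4, 3, 1
d = r₁ − r₂: 1, -1, 1, -1, 0
d²: 1, 1, 1, 1, 0; Σd² = 4
ρ = 1 − 6·4/(5·24) = 1 − 24/120 = 0.800

0.800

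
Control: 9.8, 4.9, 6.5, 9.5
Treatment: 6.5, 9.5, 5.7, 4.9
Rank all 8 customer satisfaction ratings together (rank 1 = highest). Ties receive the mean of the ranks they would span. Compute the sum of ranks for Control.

Sorted (descending): 9.8, 9.5, 9.5, 6.5, 6.5, 5.7, 4.9, 4.9
The 2 values of 9.5 occupy positions 2–3 → average rank (2+3)/2 = 2.5.
The 2 values of 6.5 occupy positions 4–5 → average rank (4+5)/2 = 4.5.
The 2 values of 4.9 occupy positions 7–8 → average rank (7+8)/2 = 7.5.
Control values → pooled ranks: 9.8→1, 4.9→7.5, 6.5→4.5, 9.5→2.5
Rank sum = 1 + 7.5 + 4.5 + 2.5 = 15.5

15.5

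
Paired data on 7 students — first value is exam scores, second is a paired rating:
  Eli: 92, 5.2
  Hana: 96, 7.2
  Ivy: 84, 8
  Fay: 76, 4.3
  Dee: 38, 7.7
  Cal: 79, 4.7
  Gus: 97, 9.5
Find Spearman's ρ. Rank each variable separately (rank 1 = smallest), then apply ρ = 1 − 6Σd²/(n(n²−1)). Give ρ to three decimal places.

0.464

Ranks of variable 1: 5, 6, 4, 2, 1, 3, 7
Ranks of variable 2: 3, 4, 6, 1, 5, 2, 7
d = r₁ − r₂: 2, 2, -2, 1, -4, 1, 0
d²: 4, 4, 4, 1, 16, 1, 0; Σd² = 30
ρ = 1 − 6·30/(7·48) = 1 − 180/336 = 0.464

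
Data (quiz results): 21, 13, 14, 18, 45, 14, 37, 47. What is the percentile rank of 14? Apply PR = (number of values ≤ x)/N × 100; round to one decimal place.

N = 8.
Strictly below 14: 1. Equal to 14: 2.
PR = 3/8 × 100 = 37.5

37.5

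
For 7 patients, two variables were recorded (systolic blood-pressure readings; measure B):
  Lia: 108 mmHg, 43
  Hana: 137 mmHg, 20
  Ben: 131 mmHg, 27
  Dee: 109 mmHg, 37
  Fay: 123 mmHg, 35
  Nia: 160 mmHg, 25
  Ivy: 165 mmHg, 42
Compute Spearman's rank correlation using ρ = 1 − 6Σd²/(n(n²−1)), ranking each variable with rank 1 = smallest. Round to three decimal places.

Ranks of variable 1: 1, 5, 4, 2, 3, 6, 7
Ranks of variable 2: 7, 1, 3, 5, 4, 2, 6
d = r₁ − r₂: -6, 4, 1, -3, -1, 4, 1
d²: 36, 16, 1, 9, 1, 16, 1; Σd² = 80
ρ = 1 − 6·80/(7·48) = 1 − 480/336 = -0.429

-0.429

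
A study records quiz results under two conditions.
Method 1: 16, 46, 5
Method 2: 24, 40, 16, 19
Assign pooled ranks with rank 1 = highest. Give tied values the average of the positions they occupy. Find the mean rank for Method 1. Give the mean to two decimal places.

Sorted (descending): 46, 40, 24, 19, 16, 16, 5
The 2 values of 16 occupy positions 5–6 → average rank (5+6)/2 = 5.5.
Method 1 values → pooled ranks: 16→5.5, 46→1, 5→7
Mean rank = (5.5 + 1 + 7) / 3 = 4.50

4.50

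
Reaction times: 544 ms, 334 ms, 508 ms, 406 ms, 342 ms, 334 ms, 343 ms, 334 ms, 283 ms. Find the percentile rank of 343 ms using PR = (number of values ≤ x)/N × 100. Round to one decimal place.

N = 9.
Strictly below 343: 5. Equal to 343: 1.
PR = 6/9 × 100 = 66.7

66.7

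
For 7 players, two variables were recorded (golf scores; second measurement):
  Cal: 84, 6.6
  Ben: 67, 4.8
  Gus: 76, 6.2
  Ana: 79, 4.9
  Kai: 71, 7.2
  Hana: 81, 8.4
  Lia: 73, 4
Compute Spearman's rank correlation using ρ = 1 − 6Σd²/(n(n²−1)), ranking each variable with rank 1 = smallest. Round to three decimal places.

Ranks of variable 1: 7, 1, 4, 5, 2, 6, 3
Ranks of variable 2: 5, 2, 4, 3, 6, 7, 1
d = r₁ − r₂: 2, -1, 0, 2, -4, -1, 2
d²: 4, 1, 0, 4, 16, 1, 4; Σd² = 30
ρ = 1 − 6·30/(7·48) = 1 − 180/336 = 0.464

0.464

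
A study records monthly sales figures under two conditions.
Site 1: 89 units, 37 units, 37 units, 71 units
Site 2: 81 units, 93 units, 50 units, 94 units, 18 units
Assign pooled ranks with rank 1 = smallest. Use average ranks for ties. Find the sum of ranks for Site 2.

28

Sorted (ascending): 18, 37, 37, 50, 71, 81, 89, 93, 94
The 2 values of 37 occupy positions 2–3 → average rank (2+3)/2 = 2.5.
Site 2 values → pooled ranks: 81→6, 93→8, 50→4, 94→9, 18→1
Rank sum = 6 + 8 + 4 + 9 + 1 = 28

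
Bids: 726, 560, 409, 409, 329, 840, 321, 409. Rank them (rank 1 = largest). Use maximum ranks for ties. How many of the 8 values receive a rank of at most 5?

Sorted (descending): 840, 726, 560, 409, 409, 409, 329, 321
The 3 values of 409 occupy positions 4–6 → each gets rank 6.
Ranks ≤ 5: {1, 2, 3} → 3 values.

3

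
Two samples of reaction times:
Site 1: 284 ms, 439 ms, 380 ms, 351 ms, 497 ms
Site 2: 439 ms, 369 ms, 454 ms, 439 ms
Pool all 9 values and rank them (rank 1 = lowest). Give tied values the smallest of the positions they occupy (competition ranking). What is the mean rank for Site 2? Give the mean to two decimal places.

5.25

Sorted (ascending): 284, 351, 369, 380, 439, 439, 439, 454, 497
The 3 values of 439 occupy positions 5–7 → each gets rank 5.
Site 2 values → pooled ranks: 439→5, 369→3, 454→8, 439→5
Mean rank = (5 + 3 + 8 + 5) / 4 = 5.25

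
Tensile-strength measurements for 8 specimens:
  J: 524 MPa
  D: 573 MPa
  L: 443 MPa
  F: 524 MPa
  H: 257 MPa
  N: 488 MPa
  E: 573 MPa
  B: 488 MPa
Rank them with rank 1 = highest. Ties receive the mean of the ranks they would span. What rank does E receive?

1.5

Sorted (descending): 573, 573, 524, 524, 488, 488, 443, 257
The 2 values of 573 occupy positions 1–2 → average rank (1+2)/2 = 1.5.
The 2 values of 524 occupy positions 3–4 → average rank (3+4)/2 = 3.5.
The 2 values of 488 occupy positions 5–6 → average rank (5+6)/2 = 5.5.
E has value 573 MPa → rank 1.5.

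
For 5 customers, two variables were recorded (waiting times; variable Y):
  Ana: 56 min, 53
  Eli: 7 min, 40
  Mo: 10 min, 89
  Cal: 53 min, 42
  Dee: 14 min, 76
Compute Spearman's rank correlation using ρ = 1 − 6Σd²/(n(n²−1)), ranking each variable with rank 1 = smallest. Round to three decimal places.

0.100

Ranks of variable 1: 5, 1, 2, 4, 3
Ranks of variable 2: 3, 1, 5, 2, 4
d = r₁ − r₂: 2, 0, -3, 2, -1
d²: 4, 0, 9, 4, 1; Σd² = 18
ρ = 1 − 6·18/(5·24) = 1 − 108/120 = 0.100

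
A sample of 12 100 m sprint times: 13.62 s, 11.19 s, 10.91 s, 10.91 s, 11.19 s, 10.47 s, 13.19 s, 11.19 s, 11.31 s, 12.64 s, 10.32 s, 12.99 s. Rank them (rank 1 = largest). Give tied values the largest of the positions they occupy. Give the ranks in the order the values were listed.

1, 8, 10, 10, 8, 11, 2, 8, 5, 4, 12, 3

Sorted (descending): 13.62, 13.19, 12.99, 12.64, 11.31, 11.19, 11.19, 11.19, 10.91, 10.91, 10.47, 10.32
The 3 values of 11.19 occupy positions 6–8 → each gets rank 8.
The 2 values of 10.91 occupy positions 9–10 → each gets rank 10.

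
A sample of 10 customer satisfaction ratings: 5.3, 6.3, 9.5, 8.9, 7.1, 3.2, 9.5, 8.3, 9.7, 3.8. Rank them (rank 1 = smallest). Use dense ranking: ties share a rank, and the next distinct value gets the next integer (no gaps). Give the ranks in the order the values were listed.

Sorted (ascending): 3.2, 3.8, 5.3, 6.3, 7.1, 8.3, 8.9, 9.5, 9.5, 9.7
The 2 values of 9.5 share dense rank 8.
Remaining distinct values take the next consecutive integers.

3, 4, 8, 7, 5, 1, 8, 6, 9, 2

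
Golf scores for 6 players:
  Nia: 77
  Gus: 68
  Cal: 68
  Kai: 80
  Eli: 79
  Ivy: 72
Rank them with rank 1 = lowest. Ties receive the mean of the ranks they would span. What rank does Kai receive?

Sorted (ascending): 68, 68, 72, 77, 79, 80
The 2 values of 68 occupy positions 1–2 → average rank (1+2)/2 = 1.5.
Kai has value 80 → rank 6.

6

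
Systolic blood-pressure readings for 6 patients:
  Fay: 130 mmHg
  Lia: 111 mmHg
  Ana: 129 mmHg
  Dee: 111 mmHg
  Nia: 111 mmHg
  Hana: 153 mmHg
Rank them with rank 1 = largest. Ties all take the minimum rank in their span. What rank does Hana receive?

Sorted (descending): 153, 130, 129, 111, 111, 111
The 3 values of 111 occupy positions 4–6 → each gets rank 4.
Hana has value 153 mmHg → rank 1.

1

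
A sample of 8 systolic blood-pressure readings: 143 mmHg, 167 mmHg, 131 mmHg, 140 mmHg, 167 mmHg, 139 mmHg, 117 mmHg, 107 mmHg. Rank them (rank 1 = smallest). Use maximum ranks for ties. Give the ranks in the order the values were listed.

Sorted (ascending): 107, 117, 131, 139, 140, 143, 167, 167
The 2 values of 167 occupy positions 7–8 → each gets rank 8.

6, 8, 3, 5, 8, 4, 2, 1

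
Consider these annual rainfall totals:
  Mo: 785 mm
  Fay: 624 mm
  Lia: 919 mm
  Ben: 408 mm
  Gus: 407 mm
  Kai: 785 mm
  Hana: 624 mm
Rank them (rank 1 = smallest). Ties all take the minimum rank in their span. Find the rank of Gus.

1

Sorted (ascending): 407, 408, 624, 624, 785, 785, 919
The 2 values of 624 occupy positions 3–4 → each gets rank 3.
The 2 values of 785 occupy positions 5–6 → each gets rank 5.
Gus has value 407 mm → rank 1.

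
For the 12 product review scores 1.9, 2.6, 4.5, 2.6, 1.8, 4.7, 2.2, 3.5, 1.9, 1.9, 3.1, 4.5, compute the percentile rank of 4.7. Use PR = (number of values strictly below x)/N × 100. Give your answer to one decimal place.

91.7

N = 12.
Strictly below 4.7: 11. Equal to 4.7: 1.
PR = 11/12 × 100 = 91.7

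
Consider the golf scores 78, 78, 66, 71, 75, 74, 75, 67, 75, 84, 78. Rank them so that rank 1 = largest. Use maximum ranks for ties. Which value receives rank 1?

Sorted (descending): 84, 78, 78, 78, 75, 75, 75, 74, 71, 67, 66
The 3 values of 78 occupy positions 2–4 → each gets rank 4.
The 3 values of 75 occupy positions 5–7 → each gets rank 7.
Rank 1 → value 84.

84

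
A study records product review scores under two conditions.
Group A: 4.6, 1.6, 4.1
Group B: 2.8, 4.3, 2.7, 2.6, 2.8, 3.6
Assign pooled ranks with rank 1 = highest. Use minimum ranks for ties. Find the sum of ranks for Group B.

Sorted (descending): 4.6, 4.3, 4.1, 3.6, 2.8, 2.8, 2.7, 2.6, 1.6
The 2 values of 2.8 occupy positions 5–6 → each gets rank 5.
Group B values → pooled ranks: 2.8→5, 4.3→2, 2.7→7, 2.6→8, 2.8→5, 3.6→4
Rank sum = 5 + 2 + 7 + 8 + 5 + 4 = 31

31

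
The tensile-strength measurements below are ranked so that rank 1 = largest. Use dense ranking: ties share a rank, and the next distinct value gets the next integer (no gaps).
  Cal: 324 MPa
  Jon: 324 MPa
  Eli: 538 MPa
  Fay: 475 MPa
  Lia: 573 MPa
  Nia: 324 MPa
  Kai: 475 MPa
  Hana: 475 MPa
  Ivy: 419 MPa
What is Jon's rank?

Sorted (descending): 573, 538, 475, 475, 475, 419, 324, 324, 324
The 3 values of 475 share dense rank 3.
The 3 values of 324 share dense rank 5.
Remaining distinct values take the next consecutive integers.
Jon has value 324 MPa → rank 5.

5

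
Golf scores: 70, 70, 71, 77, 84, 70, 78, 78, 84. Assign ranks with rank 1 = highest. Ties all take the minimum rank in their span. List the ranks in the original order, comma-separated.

Sorted (descending): 84, 84, 78, 78, 77, 71, 70, 70, 70
The 2 values of 84 occupy positions 1–2 → each gets rank 1.
The 2 values of 78 occupy positions 3–4 → each gets rank 3.
The 3 values of 70 occupy positions 7–9 → each gets rank 7.

7, 7, 6, 5, 1, 7, 3, 3, 1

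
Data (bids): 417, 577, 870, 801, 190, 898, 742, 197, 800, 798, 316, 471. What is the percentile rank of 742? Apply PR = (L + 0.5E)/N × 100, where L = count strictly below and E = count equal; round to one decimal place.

N = 12.
Strictly below 742: 6. Equal to 742: 1.
PR = (6 + 0.5·1)/12 × 100 = 54.2

54.2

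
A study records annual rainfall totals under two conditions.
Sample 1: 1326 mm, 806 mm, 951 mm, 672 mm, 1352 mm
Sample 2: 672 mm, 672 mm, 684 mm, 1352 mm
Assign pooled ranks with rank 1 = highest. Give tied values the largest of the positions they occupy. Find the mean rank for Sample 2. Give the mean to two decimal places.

Sorted (descending): 1352, 1352, 1326, 951, 806, 684, 672, 672, 672
The 2 values of 1352 occupy positions 1–2 → each gets rank 2.
The 3 values of 672 occupy positions 7–9 → each gets rank 9.
Sample 2 values → pooled ranks: 672→9, 672→9, 684→6, 1352→2
Mean rank = (9 + 9 + 6 + 2) / 4 = 6.50

6.50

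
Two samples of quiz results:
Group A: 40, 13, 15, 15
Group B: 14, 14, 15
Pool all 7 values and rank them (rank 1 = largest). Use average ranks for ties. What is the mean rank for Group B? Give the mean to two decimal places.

4.67

Sorted (descending): 40, 15, 15, 15, 14, 14, 13
The 3 values of 15 occupy positions 2–4 → average rank 3.
The 2 values of 14 occupy positions 5–6 → average rank (5+6)/2 = 5.5.
Group B values → pooled ranks: 14→5.5, 14→5.5, 15→3
Mean rank = (5.5 + 5.5 + 3) / 3 = 4.67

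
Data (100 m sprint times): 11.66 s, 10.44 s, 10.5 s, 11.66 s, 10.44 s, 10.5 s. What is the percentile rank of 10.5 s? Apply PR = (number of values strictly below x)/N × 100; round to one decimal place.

33.3

N = 6.
Strictly below 10.5: 2. Equal to 10.5: 2.
PR = 2/6 × 100 = 33.3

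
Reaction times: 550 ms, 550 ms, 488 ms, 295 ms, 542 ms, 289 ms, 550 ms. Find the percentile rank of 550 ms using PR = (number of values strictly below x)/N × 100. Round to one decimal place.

N = 7.
Strictly below 550: 4. Equal to 550: 3.
PR = 4/7 × 100 = 57.1

57.1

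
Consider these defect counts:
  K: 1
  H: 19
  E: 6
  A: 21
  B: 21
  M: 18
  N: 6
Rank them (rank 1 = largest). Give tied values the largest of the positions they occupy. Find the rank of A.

2

Sorted (descending): 21, 21, 19, 18, 6, 6, 1
The 2 values of 21 occupy positions 1–2 → each gets rank 2.
The 2 values of 6 occupy positions 5–6 → each gets rank 6.
A has value 21 → rank 2.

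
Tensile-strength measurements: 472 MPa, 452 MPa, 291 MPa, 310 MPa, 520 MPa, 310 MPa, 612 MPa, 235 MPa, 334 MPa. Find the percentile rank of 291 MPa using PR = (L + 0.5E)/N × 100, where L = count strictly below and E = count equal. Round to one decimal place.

N = 9.
Strictly below 291: 1. Equal to 291: 1.
PR = (1 + 0.5·1)/9 × 100 = 16.7

16.7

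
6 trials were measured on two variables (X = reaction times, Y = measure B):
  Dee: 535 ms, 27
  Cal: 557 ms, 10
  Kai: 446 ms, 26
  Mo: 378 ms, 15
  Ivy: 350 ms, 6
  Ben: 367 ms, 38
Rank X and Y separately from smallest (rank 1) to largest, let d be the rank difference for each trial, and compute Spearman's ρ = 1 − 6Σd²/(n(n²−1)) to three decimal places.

0.086

Ranks of variable 1: 5, 6, 4, 3, 1, 2
Ranks of variable 2: 5, 2, 4, 3, 1, 6
d = r₁ − r₂: 0, 4, 0, 0, 0, -4
d²: 0, 16, 0, 0, 0, 16; Σd² = 32
ρ = 1 − 6·32/(6·35) = 1 − 192/210 = 0.086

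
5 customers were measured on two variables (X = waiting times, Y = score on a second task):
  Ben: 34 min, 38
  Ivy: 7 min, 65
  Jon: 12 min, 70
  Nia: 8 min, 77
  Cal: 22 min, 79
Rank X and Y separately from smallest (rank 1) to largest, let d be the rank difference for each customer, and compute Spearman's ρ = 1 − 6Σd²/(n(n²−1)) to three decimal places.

Ranks of variable 1: 5, 1, 3, 2, 4
Ranks of variable 2: 1, 2, 3, 4, 5
d = r₁ − r₂: 4, -1, 0, -2, -1
d²: 16, 1, 0, 4, 1; Σd² = 22
ρ = 1 − 6·22/(5·24) = 1 − 132/120 = -0.100

-0.100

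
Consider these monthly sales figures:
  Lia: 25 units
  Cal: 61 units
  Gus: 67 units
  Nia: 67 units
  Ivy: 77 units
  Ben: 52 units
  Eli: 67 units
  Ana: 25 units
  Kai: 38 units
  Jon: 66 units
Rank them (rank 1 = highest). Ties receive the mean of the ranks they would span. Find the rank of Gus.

3

Sorted (descending): 77, 67, 67, 67, 66, 61, 52, 38, 25, 25
The 3 values of 67 occupy positions 2–4 → average rank 3.
The 2 values of 25 occupy positions 9–10 → average rank (9+10)/2 = 9.5.
Gus has value 67 units → rank 3.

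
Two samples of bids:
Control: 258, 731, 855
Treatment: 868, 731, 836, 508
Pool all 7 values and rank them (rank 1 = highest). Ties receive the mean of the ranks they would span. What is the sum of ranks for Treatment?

14.5

Sorted (descending): 868, 855, 836, 731, 731, 508, 258
The 2 values of 731 occupy positions 4–5 → average rank (4+5)/2 = 4.5.
Treatment values → pooled ranks: 868→1, 731→4.5, 836→3, 508→6
Rank sum = 1 + 4.5 + 3 + 6 = 14.5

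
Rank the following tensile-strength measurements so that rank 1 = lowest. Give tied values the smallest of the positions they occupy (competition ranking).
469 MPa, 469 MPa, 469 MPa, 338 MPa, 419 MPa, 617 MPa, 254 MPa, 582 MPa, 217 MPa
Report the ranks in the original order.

5, 5, 5, 3, 4, 9, 2, 8, 1

Sorted (ascending): 217, 254, 338, 419, 469, 469, 469, 582, 617
The 3 values of 469 occupy positions 5–7 → each gets rank 5.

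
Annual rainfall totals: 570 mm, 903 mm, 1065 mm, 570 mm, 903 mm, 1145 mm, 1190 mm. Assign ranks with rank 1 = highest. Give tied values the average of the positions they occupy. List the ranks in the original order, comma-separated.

6.5, 4.5, 3, 6.5, 4.5, 2, 1

Sorted (descending): 1190, 1145, 1065, 903, 903, 570, 570
The 2 values of 903 occupy positions 4–5 → average rank (4+5)/2 = 4.5.
The 2 values of 570 occupy positions 6–7 → average rank (6+7)/2 = 6.5.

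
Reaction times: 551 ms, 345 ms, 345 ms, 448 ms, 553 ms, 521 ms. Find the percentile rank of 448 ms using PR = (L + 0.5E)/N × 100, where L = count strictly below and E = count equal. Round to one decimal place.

41.7

N = 6.
Strictly below 448: 2. Equal to 448: 1.
PR = (2 + 0.5·1)/6 × 100 = 41.7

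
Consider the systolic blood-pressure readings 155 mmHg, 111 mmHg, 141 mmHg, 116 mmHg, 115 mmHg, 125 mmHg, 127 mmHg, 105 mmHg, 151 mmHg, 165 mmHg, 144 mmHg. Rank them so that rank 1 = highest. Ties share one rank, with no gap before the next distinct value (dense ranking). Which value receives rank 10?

111

Sorted (descending): 165, 155, 151, 144, 141, 127, 125, 116, 115, 111, 105
No ties — each value takes its position as its rank.
Rank 10 → value 111.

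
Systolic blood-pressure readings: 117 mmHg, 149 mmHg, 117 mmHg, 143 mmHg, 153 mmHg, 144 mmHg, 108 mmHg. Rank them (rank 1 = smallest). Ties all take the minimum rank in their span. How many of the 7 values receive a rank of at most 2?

Sorted (ascending): 108, 117, 117, 143, 144, 149, 153
The 2 values of 117 occupy positions 2–3 → each gets rank 2.
Ranks ≤ 2: {1, 2, 2} → 3 values.

3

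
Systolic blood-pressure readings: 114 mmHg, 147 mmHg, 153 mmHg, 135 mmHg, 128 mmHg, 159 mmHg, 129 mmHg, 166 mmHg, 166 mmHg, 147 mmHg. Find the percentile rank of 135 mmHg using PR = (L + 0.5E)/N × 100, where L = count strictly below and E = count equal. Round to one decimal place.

35.0

N = 10.
Strictly below 135: 3. Equal to 135: 1.
PR = (3 + 0.5·1)/10 × 100 = 35.0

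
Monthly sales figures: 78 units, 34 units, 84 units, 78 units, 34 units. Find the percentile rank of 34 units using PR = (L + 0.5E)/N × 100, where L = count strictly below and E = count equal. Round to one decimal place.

20.0

N = 5.
Strictly below 34: 0. Equal to 34: 2.
PR = (0 + 0.5·2)/5 × 100 = 20.0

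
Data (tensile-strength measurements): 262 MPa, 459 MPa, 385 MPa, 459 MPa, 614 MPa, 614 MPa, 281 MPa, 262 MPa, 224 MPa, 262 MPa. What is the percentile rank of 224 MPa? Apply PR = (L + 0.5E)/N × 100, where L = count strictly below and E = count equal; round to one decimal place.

5.0

N = 10.
Strictly below 224: 0. Equal to 224: 1.
PR = (0 + 0.5·1)/10 × 100 = 5.0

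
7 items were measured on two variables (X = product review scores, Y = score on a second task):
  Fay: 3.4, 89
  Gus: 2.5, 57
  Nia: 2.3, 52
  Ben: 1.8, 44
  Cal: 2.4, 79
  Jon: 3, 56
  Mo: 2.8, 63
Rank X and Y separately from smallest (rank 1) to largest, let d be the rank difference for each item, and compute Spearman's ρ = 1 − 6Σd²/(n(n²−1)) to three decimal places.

Ranks of variable 1: 7, 4, 2, 1, 3, 6, 5
Ranks of variable 2: 7, 4, 2, 1, 6, 3, 5
d = r₁ − r₂: 0, 0, 0, 0, -3, 3, 0
d²: 0, 0, 0, 0, 9, 9, 0; Σd² = 18
ρ = 1 − 6·18/(7·48) = 1 − 108/336 = 0.679

0.679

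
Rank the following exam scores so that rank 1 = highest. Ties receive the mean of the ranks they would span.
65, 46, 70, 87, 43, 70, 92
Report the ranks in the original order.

Sorted (descending): 92, 87, 70, 70, 65, 46, 43
The 2 values of 70 occupy positions 3–4 → average rank (3+4)/2 = 3.5.

5, 6, 3.5, 2, 7, 3.5, 1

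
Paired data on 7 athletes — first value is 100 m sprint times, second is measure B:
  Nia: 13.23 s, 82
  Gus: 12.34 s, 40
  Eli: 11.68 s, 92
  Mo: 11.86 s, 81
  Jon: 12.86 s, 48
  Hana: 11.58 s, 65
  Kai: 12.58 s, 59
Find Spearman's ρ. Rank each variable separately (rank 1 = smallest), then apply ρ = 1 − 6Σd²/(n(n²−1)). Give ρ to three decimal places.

Ranks of variable 1: 7, 4, 2, 3, 6, 1, 5
Ranks of variable 2: 6, 1, 7, 5, 2, 4, 3
d = r₁ − r₂: 1, 3, -5, -2, 4, -3, 2
d²: 1, 9, 25, 4, 16, 9, 4; Σd² = 68
ρ = 1 − 6·68/(7·48) = 1 − 408/336 = -0.214

-0.214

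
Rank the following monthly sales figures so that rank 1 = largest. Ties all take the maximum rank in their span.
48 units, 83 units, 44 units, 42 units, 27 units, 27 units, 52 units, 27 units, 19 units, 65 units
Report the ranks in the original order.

Sorted (descending): 83, 65, 52, 48, 44, 42, 27, 27, 27, 19
The 3 values of 27 occupy positions 7–9 → each gets rank 9.

4, 1, 5, 6, 9, 9, 3, 9, 10, 2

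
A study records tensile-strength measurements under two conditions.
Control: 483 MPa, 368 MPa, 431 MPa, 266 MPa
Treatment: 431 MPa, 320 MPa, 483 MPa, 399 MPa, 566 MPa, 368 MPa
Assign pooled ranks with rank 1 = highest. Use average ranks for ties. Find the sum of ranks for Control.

24.5

Sorted (descending): 566, 483, 483, 431, 431, 399, 368, 368, 320, 266
The 2 values of 483 occupy positions 2–3 → average rank (2+3)/2 = 2.5.
The 2 values of 431 occupy positions 4–5 → average rank (4+5)/2 = 4.5.
The 2 values of 368 occupy positions 7–8 → average rank (7+8)/2 = 7.5.
Control values → pooled ranks: 483→2.5, 368→7.5, 431→4.5, 266→10
Rank sum = 2.5 + 7.5 + 4.5 + 10 = 24.5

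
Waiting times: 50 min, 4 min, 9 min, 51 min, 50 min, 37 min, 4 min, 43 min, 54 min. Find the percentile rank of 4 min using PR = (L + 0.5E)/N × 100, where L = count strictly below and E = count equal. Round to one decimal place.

N = 9.
Strictly below 4: 0. Equal to 4: 2.
PR = (0 + 0.5·2)/9 × 100 = 11.1

11.1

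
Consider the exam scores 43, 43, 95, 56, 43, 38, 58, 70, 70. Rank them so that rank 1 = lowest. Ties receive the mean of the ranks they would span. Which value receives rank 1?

38

Sorted (ascending): 38, 43, 43, 43, 56, 58, 70, 70, 95
The 3 values of 43 occupy positions 2–4 → average rank 3.
The 2 values of 70 occupy positions 7–8 → average rank (7+8)/2 = 7.5.
Rank 1 → value 38.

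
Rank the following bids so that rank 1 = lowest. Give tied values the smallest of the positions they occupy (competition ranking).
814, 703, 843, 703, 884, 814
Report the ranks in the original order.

3, 1, 5, 1, 6, 3

Sorted (ascending): 703, 703, 814, 814, 843, 884
The 2 values of 703 occupy positions 1–2 → each gets rank 1.
The 2 values of 814 occupy positions 3–4 → each gets rank 3.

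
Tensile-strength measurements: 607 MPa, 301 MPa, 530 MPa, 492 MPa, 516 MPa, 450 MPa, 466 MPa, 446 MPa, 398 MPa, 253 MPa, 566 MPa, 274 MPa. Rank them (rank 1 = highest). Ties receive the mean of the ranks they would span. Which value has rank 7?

450

Sorted (descending): 607, 566, 530, 516, 492, 466, 450, 446, 398, 301, 274, 253
No ties — each value takes its position as its rank.
Rank 7 → value 450.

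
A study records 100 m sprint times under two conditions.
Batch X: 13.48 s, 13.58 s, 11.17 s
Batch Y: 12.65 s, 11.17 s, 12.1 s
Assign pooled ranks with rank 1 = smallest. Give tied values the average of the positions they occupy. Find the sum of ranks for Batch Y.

8.5

Sorted (ascending): 11.17, 11.17, 12.1, 12.65, 13.48, 13.58
The 2 values of 11.17 occupy positions 1–2 → average rank (1+2)/2 = 1.5.
Batch Y values → pooled ranks: 12.65→4, 11.17→1.5, 12.1→3
Rank sum = 4 + 1.5 + 3 = 8.5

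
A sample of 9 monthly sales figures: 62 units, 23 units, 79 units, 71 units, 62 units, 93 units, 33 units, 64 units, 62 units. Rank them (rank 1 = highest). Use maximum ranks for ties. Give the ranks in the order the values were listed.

Sorted (descending): 93, 79, 71, 64, 62, 62, 62, 33, 23
The 3 values of 62 occupy positions 5–7 → each gets rank 7.

7, 9, 2, 3, 7, 1, 8, 4, 7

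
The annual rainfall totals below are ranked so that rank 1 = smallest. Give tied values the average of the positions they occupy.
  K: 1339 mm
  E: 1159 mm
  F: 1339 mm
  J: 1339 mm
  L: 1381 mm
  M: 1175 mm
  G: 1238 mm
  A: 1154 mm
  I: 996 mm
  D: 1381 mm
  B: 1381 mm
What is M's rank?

4

Sorted (ascending): 996, 1154, 1159, 1175, 1238, 1339, 1339, 1339, 1381, 1381, 1381
The 3 values of 1339 occupy positions 6–8 → average rank 7.
The 3 values of 1381 occupy positions 9–11 → average rank 10.
M has value 1175 mm → rank 4.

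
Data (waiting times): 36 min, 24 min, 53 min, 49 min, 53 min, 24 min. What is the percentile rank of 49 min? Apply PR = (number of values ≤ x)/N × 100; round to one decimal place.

66.7

N = 6.
Strictly below 49: 3. Equal to 49: 1.
PR = 4/6 × 100 = 66.7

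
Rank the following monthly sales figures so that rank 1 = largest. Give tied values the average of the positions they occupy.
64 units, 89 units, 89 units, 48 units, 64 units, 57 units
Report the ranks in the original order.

Sorted (descending): 89, 89, 64, 64, 57, 48
The 2 values of 89 occupy positions 1–2 → average rank (1+2)/2 = 1.5.
The 2 values of 64 occupy positions 3–4 → average rank (3+4)/2 = 3.5.

3.5, 1.5, 1.5, 6, 3.5, 5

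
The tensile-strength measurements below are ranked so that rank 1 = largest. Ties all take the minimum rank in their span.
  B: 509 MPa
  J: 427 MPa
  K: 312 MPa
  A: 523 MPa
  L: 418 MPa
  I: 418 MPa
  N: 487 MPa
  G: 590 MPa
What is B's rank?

Sorted (descending): 590, 523, 509, 487, 427, 418, 418, 312
The 2 values of 418 occupy positions 6–7 → each gets rank 6.
B has value 509 MPa → rank 3.

3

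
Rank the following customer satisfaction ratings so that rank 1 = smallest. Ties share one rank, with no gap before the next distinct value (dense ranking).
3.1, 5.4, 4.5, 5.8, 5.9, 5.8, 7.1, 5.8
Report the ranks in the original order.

1, 3, 2, 4, 5, 4, 6, 4

Sorted (ascending): 3.1, 4.5, 5.4, 5.8, 5.8, 5.8, 5.9, 7.1
The 3 values of 5.8 share dense rank 4.
Remaining distinct values take the next consecutive integers.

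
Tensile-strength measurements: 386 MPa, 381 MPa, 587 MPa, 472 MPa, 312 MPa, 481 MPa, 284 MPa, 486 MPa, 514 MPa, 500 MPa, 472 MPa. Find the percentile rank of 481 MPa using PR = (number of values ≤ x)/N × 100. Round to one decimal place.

63.6

N = 11.
Strictly below 481: 6. Equal to 481: 1.
PR = 7/11 × 100 = 63.6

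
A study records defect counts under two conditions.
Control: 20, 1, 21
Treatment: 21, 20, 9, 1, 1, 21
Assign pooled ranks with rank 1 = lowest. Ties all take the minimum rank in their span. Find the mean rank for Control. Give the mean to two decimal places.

4.33

Sorted (ascending): 1, 1, 1, 9, 20, 20, 21, 21, 21
The 3 values of 1 occupy positions 1–3 → each gets rank 1.
The 2 values of 20 occupy positions 5–6 → each gets rank 5.
The 3 values of 21 occupy positions 7–9 → each gets rank 7.
Control values → pooled ranks: 20→5, 1→1, 21→7
Mean rank = (5 + 1 + 7) / 3 = 4.33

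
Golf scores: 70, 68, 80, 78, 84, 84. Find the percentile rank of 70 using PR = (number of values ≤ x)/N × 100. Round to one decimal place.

33.3

N = 6.
Strictly below 70: 1. Equal to 70: 1.
PR = 2/6 × 100 = 33.3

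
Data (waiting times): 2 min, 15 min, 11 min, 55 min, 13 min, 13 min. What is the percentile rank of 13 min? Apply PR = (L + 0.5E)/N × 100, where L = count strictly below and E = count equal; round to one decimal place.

50.0

N = 6.
Strictly below 13: 2. Equal to 13: 2.
PR = (2 + 0.5·2)/6 × 100 = 50.0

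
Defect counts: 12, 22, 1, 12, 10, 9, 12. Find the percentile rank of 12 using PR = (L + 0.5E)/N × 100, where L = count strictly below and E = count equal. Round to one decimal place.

64.3

N = 7.
Strictly below 12: 3. Equal to 12: 3.
PR = (3 + 0.5·3)/7 × 100 = 64.3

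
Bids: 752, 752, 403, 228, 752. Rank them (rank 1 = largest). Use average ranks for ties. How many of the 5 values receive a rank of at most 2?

3

Sorted (descending): 752, 752, 752, 403, 228
The 3 values of 752 occupy positions 1–3 → average rank 2.
Ranks ≤ 2: {2, 2, 2} → 3 values.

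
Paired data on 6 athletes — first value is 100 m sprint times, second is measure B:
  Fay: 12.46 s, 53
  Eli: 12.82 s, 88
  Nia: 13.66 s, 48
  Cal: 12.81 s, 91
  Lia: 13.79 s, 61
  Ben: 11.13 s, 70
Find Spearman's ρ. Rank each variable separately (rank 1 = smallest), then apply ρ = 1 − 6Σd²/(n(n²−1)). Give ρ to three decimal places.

Ranks of variable 1: 2, 4, 5, 3, 6, 1
Ranks of variable 2: 2, 5, 1, 6, 3, 4
d = r₁ − r₂: 0, -1, 4, -3, 3, -3
d²: 0, 1, 16, 9, 9, 9; Σd² = 44
ρ = 1 − 6·44/(6·35) = 1 − 264/210 = -0.257

-0.257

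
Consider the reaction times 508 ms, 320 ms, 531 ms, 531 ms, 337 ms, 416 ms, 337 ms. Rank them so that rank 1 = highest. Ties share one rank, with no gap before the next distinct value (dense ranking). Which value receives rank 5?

Sorted (descending): 531, 531, 508, 416, 337, 337, 320
The 2 values of 531 share dense rank 1.
The 2 values of 337 share dense rank 4.
Remaining distinct values take the next consecutive integers.
Rank 5 → value 320.

320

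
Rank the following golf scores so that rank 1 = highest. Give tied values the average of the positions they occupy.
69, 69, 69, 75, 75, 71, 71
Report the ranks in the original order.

6, 6, 6, 1.5, 1.5, 3.5, 3.5

Sorted (descending): 75, 75, 71, 71, 69, 69, 69
The 2 values of 75 occupy positions 1–2 → average rank (1+2)/2 = 1.5.
The 2 values of 71 occupy positions 3–4 → average rank (3+4)/2 = 3.5.
The 3 values of 69 occupy positions 5–7 → average rank 6.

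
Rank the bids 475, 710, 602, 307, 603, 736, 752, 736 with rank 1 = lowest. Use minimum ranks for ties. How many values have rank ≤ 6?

Sorted (ascending): 307, 475, 602, 603, 710, 736, 736, 752
The 2 values of 736 occupy positions 6–7 → each gets rank 6.
Ranks ≤ 6: {1, 2, 3, 4, 5, 6, 6} → 7 values.

7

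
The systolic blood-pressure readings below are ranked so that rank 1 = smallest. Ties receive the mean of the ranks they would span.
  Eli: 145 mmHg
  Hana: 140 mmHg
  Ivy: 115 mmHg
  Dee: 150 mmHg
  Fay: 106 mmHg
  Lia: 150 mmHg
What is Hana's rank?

Sorted (ascending): 106, 115, 140, 145, 150, 150
The 2 values of 150 occupy positions 5–6 → average rank (5+6)/2 = 5.5.
Hana has value 140 mmHg → rank 3.

3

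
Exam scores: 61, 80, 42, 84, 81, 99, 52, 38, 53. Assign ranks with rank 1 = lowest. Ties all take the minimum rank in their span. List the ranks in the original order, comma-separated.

5, 6, 2, 8, 7, 9, 3, 1, 4

Sorted (ascending): 38, 42, 52, 53, 61, 80, 81, 84, 99
No ties — each value takes its position as its rank.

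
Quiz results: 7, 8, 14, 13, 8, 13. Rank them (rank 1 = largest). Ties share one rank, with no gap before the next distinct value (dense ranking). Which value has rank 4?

7

Sorted (descending): 14, 13, 13, 8, 8, 7
The 2 values of 13 share dense rank 2.
The 2 values of 8 share dense rank 3.
Remaining distinct values take the next consecutive integers.
Rank 4 → value 7.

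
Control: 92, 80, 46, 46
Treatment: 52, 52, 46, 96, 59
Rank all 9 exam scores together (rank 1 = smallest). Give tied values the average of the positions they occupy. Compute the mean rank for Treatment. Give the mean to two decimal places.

5.20

Sorted (ascending): 46, 46, 46, 52, 52, 59, 80, 92, 96
The 3 values of 46 occupy positions 1–3 → average rank 2.
The 2 values of 52 occupy positions 4–5 → average rank (4+5)/2 = 4.5.
Treatment values → pooled ranks: 52→4.5, 52→4.5, 46→2, 96→9, 59→6
Mean rank = (4.5 + 4.5 + 2 + 9 + 6) / 5 = 5.20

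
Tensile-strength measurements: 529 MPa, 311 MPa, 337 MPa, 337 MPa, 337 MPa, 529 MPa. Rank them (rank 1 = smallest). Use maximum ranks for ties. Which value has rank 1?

Sorted (ascending): 311, 337, 337, 337, 529, 529
The 3 values of 337 occupy positions 2–4 → each gets rank 4.
The 2 values of 529 occupy positions 5–6 → each gets rank 6.
Rank 1 → value 311.

311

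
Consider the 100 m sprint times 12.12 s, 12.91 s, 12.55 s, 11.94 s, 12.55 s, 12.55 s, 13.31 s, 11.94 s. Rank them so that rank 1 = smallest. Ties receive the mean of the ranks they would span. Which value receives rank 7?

Sorted (ascending): 11.94, 11.94, 12.12, 12.55, 12.55, 12.55, 12.91, 13.31
The 2 values of 11.94 occupy positions 1–2 → average rank (1+2)/2 = 1.5.
The 3 values of 12.55 occupy positions 4–6 → average rank 5.
Rank 7 → value 12.91.

12.91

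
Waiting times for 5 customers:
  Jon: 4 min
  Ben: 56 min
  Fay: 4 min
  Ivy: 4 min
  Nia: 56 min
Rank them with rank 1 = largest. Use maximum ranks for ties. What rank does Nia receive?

2

Sorted (descending): 56, 56, 4, 4, 4
The 2 values of 56 occupy positions 1–2 → each gets rank 2.
The 3 values of 4 occupy positions 3–5 → each gets rank 5.
Nia has value 56 min → rank 2.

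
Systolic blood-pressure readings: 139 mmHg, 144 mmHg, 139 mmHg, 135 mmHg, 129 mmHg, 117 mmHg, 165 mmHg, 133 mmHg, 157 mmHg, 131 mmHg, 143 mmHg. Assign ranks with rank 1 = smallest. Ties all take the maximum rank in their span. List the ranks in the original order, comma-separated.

Sorted (ascending): 117, 129, 131, 133, 135, 139, 139, 143, 144, 157, 165
The 2 values of 139 occupy positions 6–7 → each gets rank 7.

7, 9, 7, 5, 2, 1, 11, 4, 10, 3, 8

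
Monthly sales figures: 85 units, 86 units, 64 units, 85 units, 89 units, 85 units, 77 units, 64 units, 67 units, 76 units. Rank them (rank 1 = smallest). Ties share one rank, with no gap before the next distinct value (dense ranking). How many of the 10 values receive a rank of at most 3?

4

Sorted (ascending): 64, 64, 67, 76, 77, 85, 85, 85, 86, 89
The 2 values of 64 share dense rank 1.
The 3 values of 85 share dense rank 5.
Remaining distinct values take the next consecutive integers.
Ranks ≤ 3: {1, 1, 2, 3} → 4 values.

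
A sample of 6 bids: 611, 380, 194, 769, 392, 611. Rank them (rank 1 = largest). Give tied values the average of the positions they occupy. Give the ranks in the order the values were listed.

Sorted (descending): 769, 611, 611, 392, 380, 194
The 2 values of 611 occupy positions 2–3 → average rank (2+3)/2 = 2.5.

2.5, 5, 6, 1, 4, 2.5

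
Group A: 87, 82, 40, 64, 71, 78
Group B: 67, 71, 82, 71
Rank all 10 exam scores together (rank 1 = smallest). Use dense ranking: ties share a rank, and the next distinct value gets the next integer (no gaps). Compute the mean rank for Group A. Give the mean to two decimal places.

4.17

Sorted (ascending): 40, 64, 67, 71, 71, 71, 78, 82, 82, 87
The 3 values of 71 share dense rank 4.
The 2 values of 82 share dense rank 6.
Remaining distinct values take the next consecutive integers.
Group A values → pooled ranks: 87→7, 82→6, 40→1, 64→2, 71→4, 78→5
Mean rank = (7 + 6 + 1 + 2 + 4 + 5) / 6 = 4.17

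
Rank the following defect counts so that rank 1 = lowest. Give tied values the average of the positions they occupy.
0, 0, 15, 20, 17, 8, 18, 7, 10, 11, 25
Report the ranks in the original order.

Sorted (ascending): 0, 0, 7, 8, 10, 11, 15, 17, 18, 20, 25
The 2 values of 0 occupy positions 1–2 → average rank (1+2)/2 = 1.5.

1.5, 1.5, 7, 10, 8, 4, 9, 3, 5, 6, 11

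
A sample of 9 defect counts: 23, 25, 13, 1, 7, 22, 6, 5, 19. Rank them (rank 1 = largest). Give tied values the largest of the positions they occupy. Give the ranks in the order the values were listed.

2, 1, 5, 9, 6, 3, 7, 8, 4

Sorted (descending): 25, 23, 22, 19, 13, 7, 6, 5, 1
No ties — each value takes its position as its rank.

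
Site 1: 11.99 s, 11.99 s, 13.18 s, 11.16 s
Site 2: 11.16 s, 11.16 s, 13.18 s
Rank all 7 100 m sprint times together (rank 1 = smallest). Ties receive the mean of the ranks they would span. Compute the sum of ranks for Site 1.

17.5

Sorted (ascending): 11.16, 11.16, 11.16, 11.99, 11.99, 13.18, 13.18
The 3 values of 11.16 occupy positions 1–3 → average rank 2.
The 2 values of 11.99 occupy positions 4–5 → average rank (4+5)/2 = 4.5.
The 2 values of 13.18 occupy positions 6–7 → average rank (6+7)/2 = 6.5.
Site 1 values → pooled ranks: 11.99→4.5, 11.99→4.5, 13.18→6.5, 11.16→2
Rank sum = 4.5 + 4.5 + 6.5 + 2 = 17.5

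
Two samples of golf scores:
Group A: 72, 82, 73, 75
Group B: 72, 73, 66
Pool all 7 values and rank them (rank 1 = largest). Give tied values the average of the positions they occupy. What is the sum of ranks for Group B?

16

Sorted (descending): 82, 75, 73, 73, 72, 72, 66
The 2 values of 73 occupy positions 3–4 → average rank (3+4)/2 = 3.5.
The 2 values of 72 occupy positions 5–6 → average rank (5+6)/2 = 5.5.
Group B values → pooled ranks: 72→5.5, 73→3.5, 66→7
Rank sum = 5.5 + 3.5 + 7 = 16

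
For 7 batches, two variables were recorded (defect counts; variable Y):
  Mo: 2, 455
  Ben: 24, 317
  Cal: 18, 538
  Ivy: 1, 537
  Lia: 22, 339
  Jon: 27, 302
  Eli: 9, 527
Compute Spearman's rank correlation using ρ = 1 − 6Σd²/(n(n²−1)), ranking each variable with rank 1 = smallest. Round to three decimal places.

-0.750

Ranks of variable 1: 2, 6, 4, 1, 5, 7, 3
Ranks of variable 2: 4, 2, 7, 6, 3, 1, 5
d = r₁ − r₂: -2, 4, -3, -5, 2, 6, -2
d²: 4, 16, 9, 25, 4, 36, 4; Σd² = 98
ρ = 1 − 6·98/(7·48) = 1 − 588/336 = -0.750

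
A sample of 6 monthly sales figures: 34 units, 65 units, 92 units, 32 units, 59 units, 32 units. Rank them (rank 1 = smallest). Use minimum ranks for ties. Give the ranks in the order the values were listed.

Sorted (ascending): 32, 32, 34, 59, 65, 92
The 2 values of 32 occupy positions 1–2 → each gets rank 1.

3, 5, 6, 1, 4, 1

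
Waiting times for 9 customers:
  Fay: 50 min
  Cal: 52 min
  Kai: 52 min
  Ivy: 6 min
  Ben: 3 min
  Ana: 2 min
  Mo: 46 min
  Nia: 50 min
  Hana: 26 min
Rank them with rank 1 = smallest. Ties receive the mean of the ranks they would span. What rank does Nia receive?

6.5

Sorted (ascending): 2, 3, 6, 26, 46, 50, 50, 52, 52
The 2 values of 50 occupy positions 6–7 → average rank (6+7)/2 = 6.5.
The 2 values of 52 occupy positions 8–9 → average rank (8+9)/2 = 8.5.
Nia has value 50 min → rank 6.5.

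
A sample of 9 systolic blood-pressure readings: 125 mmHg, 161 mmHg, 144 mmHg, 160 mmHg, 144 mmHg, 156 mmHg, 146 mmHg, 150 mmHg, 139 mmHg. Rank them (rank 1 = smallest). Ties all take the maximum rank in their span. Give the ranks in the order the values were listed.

1, 9, 4, 8, 4, 7, 5, 6, 2

Sorted (ascending): 125, 139, 144, 144, 146, 150, 156, 160, 161
The 2 values of 144 occupy positions 3–4 → each gets rank 4.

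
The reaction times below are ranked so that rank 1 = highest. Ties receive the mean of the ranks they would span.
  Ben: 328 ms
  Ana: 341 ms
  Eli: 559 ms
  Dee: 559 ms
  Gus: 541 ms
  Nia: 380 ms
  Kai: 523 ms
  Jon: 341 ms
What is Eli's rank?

Sorted (descending): 559, 559, 541, 523, 380, 341, 341, 328
The 2 values of 559 occupy positions 1–2 → average rank (1+2)/2 = 1.5.
The 2 values of 341 occupy positions 6–7 → average rank (6+7)/2 = 6.5.
Eli has value 559 ms → rank 1.5.

1.5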